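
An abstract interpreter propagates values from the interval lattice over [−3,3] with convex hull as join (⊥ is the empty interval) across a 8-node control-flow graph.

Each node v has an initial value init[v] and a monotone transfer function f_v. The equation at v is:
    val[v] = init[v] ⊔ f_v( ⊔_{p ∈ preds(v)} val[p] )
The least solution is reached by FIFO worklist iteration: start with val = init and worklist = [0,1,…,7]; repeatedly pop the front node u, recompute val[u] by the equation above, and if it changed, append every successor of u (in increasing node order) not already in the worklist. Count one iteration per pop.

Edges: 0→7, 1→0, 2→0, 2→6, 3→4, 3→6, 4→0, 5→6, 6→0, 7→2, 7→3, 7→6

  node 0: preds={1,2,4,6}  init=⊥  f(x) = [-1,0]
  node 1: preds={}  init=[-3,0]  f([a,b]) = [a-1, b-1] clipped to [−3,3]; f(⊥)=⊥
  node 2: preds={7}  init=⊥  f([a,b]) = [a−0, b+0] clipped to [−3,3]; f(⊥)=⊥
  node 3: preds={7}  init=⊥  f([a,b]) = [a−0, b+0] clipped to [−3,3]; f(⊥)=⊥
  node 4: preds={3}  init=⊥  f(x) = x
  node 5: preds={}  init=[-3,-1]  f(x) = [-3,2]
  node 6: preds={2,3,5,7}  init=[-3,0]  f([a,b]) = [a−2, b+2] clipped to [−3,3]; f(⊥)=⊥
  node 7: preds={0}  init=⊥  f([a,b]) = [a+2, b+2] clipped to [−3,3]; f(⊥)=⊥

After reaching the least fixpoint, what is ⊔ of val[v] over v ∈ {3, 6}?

Worklist (15 pops):
  #1 pop 0: in=[-3,0] → [-1,0] (was ⊥); enqueue []
  #2 pop 1: in=⊥ → [-3,0] (no change)
  #3 pop 2: in=⊥ → ⊥ (no change)
  #4 pop 3: in=⊥ → ⊥ (no change)
  #5 pop 4: in=⊥ → ⊥ (no change)
  #6 pop 5: in=⊥ → [-3,2] (was [-3,-1]); enqueue []
  #7 pop 6: in=[-3,2] → [-3,3] (was [-3,0]); enqueue [0]
  #8 pop 7: in=[-1,0] → [1,2] (was ⊥); enqueue [2,3,6]
  #9 pop 0: in=[-3,3] → [-1,0] (no change)
  #10 pop 2: in=[1,2] → [1,2] (was ⊥); enqueue [0]
  #11 pop 3: in=[1,2] → [1,2] (was ⊥); enqueue [4]
  #12 pop 6: in=[-3,2] → [-3,3] (no change)
  #13 pop 0: in=[-3,3] → [-1,0] (no change)
  #14 pop 4: in=[1,2] → [1,2] (was ⊥); enqueue [0]
  #15 pop 0: in=[-3,3] → [-1,0] (no change)

Fixpoint:
  val[0] = [-1,0]
  val[1] = [-3,0]
  val[2] = [1,2]
  val[3] = [1,2]
  val[4] = [1,2]
  val[5] = [-3,2]
  val[6] = [-3,3]
  val[7] = [1,2]

[-3,3]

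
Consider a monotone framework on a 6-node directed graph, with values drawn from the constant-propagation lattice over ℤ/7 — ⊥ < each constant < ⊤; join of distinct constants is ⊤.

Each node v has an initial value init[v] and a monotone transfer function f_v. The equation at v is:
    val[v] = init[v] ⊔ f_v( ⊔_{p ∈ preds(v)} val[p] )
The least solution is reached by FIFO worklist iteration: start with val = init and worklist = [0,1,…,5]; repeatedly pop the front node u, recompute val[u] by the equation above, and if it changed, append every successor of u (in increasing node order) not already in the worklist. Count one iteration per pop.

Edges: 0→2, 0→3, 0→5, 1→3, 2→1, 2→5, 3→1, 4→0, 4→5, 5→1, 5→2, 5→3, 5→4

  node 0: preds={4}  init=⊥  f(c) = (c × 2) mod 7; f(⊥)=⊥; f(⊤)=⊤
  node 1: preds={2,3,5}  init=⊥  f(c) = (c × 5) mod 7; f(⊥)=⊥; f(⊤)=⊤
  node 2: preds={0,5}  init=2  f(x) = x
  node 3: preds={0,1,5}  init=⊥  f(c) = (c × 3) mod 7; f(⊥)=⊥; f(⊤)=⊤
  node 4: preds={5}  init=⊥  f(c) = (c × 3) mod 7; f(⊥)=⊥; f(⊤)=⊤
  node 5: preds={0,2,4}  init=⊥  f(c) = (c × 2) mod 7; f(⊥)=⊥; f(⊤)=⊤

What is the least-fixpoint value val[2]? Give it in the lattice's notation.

Worklist (22 pops):
  #1 pop 0: in=⊥ → ⊥ (no change)
  #2 pop 1: in=2 → 3 (was ⊥); enqueue []
  #3 pop 2: in=⊥ → 2 (no change)
  #4 pop 3: in=3 → 2 (was ⊥); enqueue [1]
  #5 pop 4: in=⊥ → ⊥ (no change)
  #6 pop 5: in=2 → 4 (was ⊥); enqueue [2,3,4]
  #7 pop 1: in=⊤ → ⊤ (was 3); enqueue []
  #8 pop 2: in=4 → ⊤ (was 2); enqueue [1,5]
  #9 pop 3: in=⊤ → ⊤ (was 2); enqueue []
  #10 pop 4: in=4 → 5 (was ⊥); enqueue [0]
  #11 pop 1: in=⊤ → ⊤ (no change)
  #12 pop 5: in=⊤ → ⊤ (was 4); enqueue [1,2,3,4]
  #13 pop 0: in=5 → 3 (was ⊥); enqueue [5]
  #14 pop 1: in=⊤ → ⊤ (no change)
  #15 pop 2: in=⊤ → ⊤ (no change)
  #16 pop 3: in=⊤ → ⊤ (no change)
  #17 pop 4: in=⊤ → ⊤ (was 5); enqueue [0]
  #18 pop 5: in=⊤ → ⊤ (no change)
  #19 pop 0: in=⊤ → ⊤ (was 3); enqueue [2,3,5]
  #20 pop 2: in=⊤ → ⊤ (no change)
  #21 pop 3: in=⊤ → ⊤ (no change)
  #22 pop 5: in=⊤ → ⊤ (no change)

Fixpoint:
  val[0] = ⊤
  val[1] = ⊤
  val[2] = ⊤
  val[3] = ⊤
  val[4] = ⊤
  val[5] = ⊤

⊤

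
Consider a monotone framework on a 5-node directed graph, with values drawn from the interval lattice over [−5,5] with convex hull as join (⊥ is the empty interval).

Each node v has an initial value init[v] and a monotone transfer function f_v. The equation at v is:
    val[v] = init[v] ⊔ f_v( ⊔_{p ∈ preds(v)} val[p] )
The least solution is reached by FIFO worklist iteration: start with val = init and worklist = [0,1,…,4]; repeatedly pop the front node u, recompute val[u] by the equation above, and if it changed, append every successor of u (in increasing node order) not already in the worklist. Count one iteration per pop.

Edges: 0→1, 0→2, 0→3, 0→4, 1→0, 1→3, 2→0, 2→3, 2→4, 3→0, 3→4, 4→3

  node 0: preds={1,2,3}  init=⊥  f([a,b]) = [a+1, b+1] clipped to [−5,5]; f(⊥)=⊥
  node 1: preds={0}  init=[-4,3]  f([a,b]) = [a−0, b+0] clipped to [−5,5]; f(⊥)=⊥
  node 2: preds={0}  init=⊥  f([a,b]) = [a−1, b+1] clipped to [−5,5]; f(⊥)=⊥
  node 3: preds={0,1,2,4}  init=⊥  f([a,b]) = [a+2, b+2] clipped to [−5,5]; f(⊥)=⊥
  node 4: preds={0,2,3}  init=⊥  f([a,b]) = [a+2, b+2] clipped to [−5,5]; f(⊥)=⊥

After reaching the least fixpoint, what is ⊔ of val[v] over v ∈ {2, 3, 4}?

[-4,5]

Trace (12 dequeues):
  [1] u=0 | in [-4,3] | out [-3,4] | prev ⊥ | push {}
  [2] u=1 | in [-3,4] | out [-4,4] | prev [-4,3] | push {0}
  [3] u=2 | in [-3,4] | out [-4,5] | prev ⊥ | push {}
  [4] u=3 | in [-4,5] | out [-2,5] | prev ⊥ | push {}
  [5] u=4 | in [-4,5] | out [-2,5] | prev ⊥ | push {3}
  [6] u=0 | in [-4,5] | out [-3,5] | prev [-3,4] | push {1,2,4}
  [7] u=3 | in [-4,5] | out [-2,5] | ==
  [8] u=1 | in [-3,5] | out [-4,5] | prev [-4,4] | push {0,3}
  [9] u=2 | in [-3,5] | out [-4,5] | ==
  [10] u=4 | in [-4,5] | out [-2,5] | ==
  [11] u=0 | in [-4,5] | out [-3,5] | ==
  [12] u=3 | in [-4,5] | out [-2,5] | ==

Converged values:
  [0] [-3,5]
  [1] [-4,5]
  [2] [-4,5]
  [3] [-2,5]
  [4] [-2,5]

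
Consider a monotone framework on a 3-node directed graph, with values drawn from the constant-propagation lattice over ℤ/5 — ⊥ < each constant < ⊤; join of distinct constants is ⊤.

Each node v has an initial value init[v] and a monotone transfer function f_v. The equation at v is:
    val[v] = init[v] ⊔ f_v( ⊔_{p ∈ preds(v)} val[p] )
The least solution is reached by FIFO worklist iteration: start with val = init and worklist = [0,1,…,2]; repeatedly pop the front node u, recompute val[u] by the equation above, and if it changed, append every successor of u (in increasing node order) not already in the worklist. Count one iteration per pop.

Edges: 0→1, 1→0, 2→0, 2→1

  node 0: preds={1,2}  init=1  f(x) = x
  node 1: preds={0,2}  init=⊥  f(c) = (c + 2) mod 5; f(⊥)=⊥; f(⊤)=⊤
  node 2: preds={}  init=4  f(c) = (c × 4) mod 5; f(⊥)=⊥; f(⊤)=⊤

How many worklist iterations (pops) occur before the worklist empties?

4

Iteration log — 4 steps:
  step 1. node 0  ⊔preds=4  new=⊤  old=1  +wl: 
  step 2. node 1  ⊔preds=⊤  new=⊤  old=⊥  +wl: 0
  step 3. node 2  ⊔preds=⊥  new=4  stable
  step 4. node 0  ⊔preds=⊤  new=⊤  stable

Least fixpoint reached:
  node 0: ⊤
  node 1: ⊤
  node 2: 4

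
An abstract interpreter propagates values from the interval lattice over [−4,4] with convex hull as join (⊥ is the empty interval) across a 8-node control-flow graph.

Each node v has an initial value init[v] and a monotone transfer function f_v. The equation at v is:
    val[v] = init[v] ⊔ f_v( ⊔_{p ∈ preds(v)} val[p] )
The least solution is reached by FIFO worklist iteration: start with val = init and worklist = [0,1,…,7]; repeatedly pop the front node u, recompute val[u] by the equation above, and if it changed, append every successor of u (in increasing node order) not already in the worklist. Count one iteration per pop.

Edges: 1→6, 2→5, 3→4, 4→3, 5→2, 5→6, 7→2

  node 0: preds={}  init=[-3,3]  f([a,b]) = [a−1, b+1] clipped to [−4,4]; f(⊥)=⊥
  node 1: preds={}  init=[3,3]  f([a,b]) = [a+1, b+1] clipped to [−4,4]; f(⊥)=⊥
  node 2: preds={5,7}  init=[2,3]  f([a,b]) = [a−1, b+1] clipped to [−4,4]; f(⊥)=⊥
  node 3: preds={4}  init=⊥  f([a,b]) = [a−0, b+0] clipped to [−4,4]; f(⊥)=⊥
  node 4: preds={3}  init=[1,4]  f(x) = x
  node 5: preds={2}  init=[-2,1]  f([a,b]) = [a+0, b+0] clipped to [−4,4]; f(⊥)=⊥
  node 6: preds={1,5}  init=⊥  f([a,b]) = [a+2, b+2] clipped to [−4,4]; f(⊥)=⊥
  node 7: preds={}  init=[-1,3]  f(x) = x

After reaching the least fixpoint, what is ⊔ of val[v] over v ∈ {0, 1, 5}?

[-4,4]

Iteration log — 12 steps:
  step 1. node 0  ⊔preds=⊥  new=[-3,3]  stable
  step 2. node 1  ⊔preds=⊥  new=[3,3]  stable
  step 3. node 2  ⊔preds=[-2,3]  new=[-3,4]  old=[2,3]  +wl: 
  step 4. node 3  ⊔preds=[1,4]  new=[1,4]  old=⊥  +wl: 
  step 5. node 4  ⊔preds=[1,4]  new=[1,4]  stable
  step 6. node 5  ⊔preds=[-3,4]  new=[-3,4]  old=[-2,1]  +wl: 2
  step 7. node 6  ⊔preds=[-3,4]  new=[-1,4]  old=⊥  +wl: 
  step 8. node 7  ⊔preds=⊥  new=[-1,3]  stable
  step 9. node 2  ⊔preds=[-3,4]  new=[-4,4]  old=[-3,4]  +wl: 5
  step 10. node 5  ⊔preds=[-4,4]  new=[-4,4]  old=[-3,4]  +wl: 2,6
  step 11. node 2  ⊔preds=[-4,4]  new=[-4,4]  stable
  step 12. node 6  ⊔preds=[-4,4]  new=[-2,4]  old=[-1,4]  +wl: 

Least fixpoint reached:
  node 0: [-3,3]
  node 1: [3,3]
  node 2: [-4,4]
  node 3: [1,4]
  node 4: [1,4]
  node 5: [-4,4]
  node 6: [-2,4]
  node 7: [-1,3]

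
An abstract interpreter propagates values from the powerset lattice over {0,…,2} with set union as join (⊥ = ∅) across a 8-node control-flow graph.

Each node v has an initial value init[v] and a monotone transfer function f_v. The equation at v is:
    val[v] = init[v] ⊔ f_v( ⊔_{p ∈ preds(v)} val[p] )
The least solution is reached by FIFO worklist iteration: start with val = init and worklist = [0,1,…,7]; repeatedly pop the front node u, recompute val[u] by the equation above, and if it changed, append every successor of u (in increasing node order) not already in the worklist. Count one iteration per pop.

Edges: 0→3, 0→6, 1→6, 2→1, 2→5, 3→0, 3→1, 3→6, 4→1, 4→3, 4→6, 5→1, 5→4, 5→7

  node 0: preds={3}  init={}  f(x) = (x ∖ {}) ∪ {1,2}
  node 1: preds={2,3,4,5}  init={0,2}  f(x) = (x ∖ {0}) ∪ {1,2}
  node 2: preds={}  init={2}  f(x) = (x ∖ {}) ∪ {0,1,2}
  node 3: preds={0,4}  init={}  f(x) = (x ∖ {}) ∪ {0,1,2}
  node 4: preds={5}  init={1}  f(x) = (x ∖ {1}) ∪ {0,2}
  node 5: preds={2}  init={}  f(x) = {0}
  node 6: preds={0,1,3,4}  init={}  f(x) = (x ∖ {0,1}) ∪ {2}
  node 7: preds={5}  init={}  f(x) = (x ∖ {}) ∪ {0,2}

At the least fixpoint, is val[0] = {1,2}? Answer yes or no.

no

Iteration log — 13 steps:
  step 1. node 0  ⊔preds={}  new={1,2}  old={}  +wl: 
  step 2. node 1  ⊔preds={1,2}  new={0,1,2}  old={0,2}  +wl: 
  step 3. node 2  ⊔preds={}  new={0,1,2}  old={2}  +wl: 1
  step 4. node 3  ⊔preds={1,2}  new={0,1,2}  old={}  +wl: 0
  step 5. node 4  ⊔preds={}  new={0,1,2}  old={1}  +wl: 3
  step 6. node 5  ⊔preds={0,1,2}  new={0}  old={}  +wl: 4
  step 7. node 6  ⊔preds={0,1,2}  new={2}  old={}  +wl: 
  step 8. node 7  ⊔preds={0}  new={0,2}  old={}  +wl: 
  step 9. node 1  ⊔preds={0,1,2}  new={0,1,2}  stable
  step 10. node 0  ⊔preds={0,1,2}  new={0,1,2}  old={1,2}  +wl: 6
  step 11. node 3  ⊔preds={0,1,2}  new={0,1,2}  stable
  step 12. node 4  ⊔preds={0}  new={0,1,2}  stable
  step 13. node 6  ⊔preds={0,1,2}  new={2}  stable

Least fixpoint reached:
  node 0: {0,1,2}
  node 1: {0,1,2}
  node 2: {0,1,2}
  node 3: {0,1,2}
  node 4: {0,1,2}
  node 5: {0}
  node 6: {2}
  node 7: {0,2}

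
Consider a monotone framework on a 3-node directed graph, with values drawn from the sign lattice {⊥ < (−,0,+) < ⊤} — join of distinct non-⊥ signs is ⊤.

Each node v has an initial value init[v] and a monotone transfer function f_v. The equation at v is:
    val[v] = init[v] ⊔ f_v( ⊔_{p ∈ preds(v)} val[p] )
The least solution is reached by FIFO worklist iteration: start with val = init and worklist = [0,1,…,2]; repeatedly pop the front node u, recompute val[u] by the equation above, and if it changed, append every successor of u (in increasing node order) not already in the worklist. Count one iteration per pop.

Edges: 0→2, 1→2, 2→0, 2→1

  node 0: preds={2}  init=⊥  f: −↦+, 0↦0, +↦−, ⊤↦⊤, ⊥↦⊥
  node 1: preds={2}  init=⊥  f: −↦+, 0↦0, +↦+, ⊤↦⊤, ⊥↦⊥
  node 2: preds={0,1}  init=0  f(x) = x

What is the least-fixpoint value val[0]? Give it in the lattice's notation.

0

Iteration log — 3 steps:
  step 1. node 0  ⊔preds=0  new=0  old=⊥  +wl: 
  step 2. node 1  ⊔preds=0  new=0  old=⊥  +wl: 
  step 3. node 2  ⊔preds=0  new=0  stable

Least fixpoint reached:
  node 0: 0
  node 1: 0
  node 2: 0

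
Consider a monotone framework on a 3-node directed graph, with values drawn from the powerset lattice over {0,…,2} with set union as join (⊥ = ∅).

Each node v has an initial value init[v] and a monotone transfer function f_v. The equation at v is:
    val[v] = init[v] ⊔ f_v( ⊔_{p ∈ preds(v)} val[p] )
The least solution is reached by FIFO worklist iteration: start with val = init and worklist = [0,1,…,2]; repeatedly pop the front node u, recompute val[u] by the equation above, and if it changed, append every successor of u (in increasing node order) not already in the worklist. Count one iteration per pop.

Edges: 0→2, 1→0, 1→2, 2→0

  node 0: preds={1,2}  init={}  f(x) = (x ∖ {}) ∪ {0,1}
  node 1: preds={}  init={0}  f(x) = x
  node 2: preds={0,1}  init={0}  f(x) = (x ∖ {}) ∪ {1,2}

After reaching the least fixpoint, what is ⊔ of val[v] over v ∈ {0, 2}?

{0,1,2}

Worklist (5 pops):
  #1 pop 0: in={0} → {0,1} (was {}); enqueue []
  #2 pop 1: in={} → {0} (no change)
  #3 pop 2: in={0,1} → {0,1,2} (was {0}); enqueue [0]
  #4 pop 0: in={0,1,2} → {0,1,2} (was {0,1}); enqueue [2]
  #5 pop 2: in={0,1,2} → {0,1,2} (no change)

Fixpoint:
  val[0] = {0,1,2}
  val[1] = {0}
  val[2] = {0,1,2}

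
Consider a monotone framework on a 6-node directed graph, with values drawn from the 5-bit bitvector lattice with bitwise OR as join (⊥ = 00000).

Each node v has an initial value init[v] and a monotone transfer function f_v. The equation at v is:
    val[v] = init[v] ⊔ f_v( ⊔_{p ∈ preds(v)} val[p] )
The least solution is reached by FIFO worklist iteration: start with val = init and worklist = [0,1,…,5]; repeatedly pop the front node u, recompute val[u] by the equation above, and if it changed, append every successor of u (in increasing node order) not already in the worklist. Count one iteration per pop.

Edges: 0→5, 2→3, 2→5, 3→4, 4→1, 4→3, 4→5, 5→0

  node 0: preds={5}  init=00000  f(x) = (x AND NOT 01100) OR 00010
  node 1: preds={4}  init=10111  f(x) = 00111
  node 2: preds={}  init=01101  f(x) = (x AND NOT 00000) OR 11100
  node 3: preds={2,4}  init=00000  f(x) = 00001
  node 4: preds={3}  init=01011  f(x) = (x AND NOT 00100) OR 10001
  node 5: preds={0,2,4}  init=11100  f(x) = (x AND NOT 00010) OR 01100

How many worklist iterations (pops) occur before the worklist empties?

Worklist (10 pops):
  #1 pop 0: in=11100 → 10010 (was 00000); enqueue []
  #2 pop 1: in=01011 → 10111 (no change)
  #3 pop 2: in=00000 → 11101 (was 01101); enqueue []
  #4 pop 3: in=11111 → 00001 (was 00000); enqueue []
  #5 pop 4: in=00001 → 11011 (was 01011); enqueue [1,3]
  #6 pop 5: in=11111 → 11101 (was 11100); enqueue [0]
  #7 pop 1: in=11011 → 10111 (no change)
  #8 pop 3: in=11111 → 00001 (no change)
  #9 pop 0: in=11101 → 10011 (was 10010); enqueue [5]
  #10 pop 5: in=11111 → 11101 (no change)

Fixpoint:
  val[0] = 10011
  val[1] = 10111
  val[2] = 11101
  val[3] = 00001
  val[4] = 11011
  val[5] = 11101

10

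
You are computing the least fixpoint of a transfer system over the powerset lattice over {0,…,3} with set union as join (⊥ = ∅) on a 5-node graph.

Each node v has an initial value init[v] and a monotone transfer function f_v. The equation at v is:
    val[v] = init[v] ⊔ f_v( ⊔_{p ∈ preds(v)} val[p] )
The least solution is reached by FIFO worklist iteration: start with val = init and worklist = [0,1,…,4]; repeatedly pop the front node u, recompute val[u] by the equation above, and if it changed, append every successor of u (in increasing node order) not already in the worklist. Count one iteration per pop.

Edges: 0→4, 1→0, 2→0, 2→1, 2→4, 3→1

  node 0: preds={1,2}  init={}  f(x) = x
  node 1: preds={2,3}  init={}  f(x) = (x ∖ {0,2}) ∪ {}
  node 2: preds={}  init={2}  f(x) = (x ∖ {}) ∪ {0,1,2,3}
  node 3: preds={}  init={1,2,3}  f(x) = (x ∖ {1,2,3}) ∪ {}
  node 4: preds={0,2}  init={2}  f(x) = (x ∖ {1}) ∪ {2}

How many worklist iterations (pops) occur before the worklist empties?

Trace (8 dequeues):
  [1] u=0 | in {2} | out {2} | prev {} | push {}
  [2] u=1 | in {1,2,3} | out {1,3} | prev {} | push {0}
  [3] u=2 | in {} | out {0,1,2,3} | prev {2} | push {1}
  [4] u=3 | in {} | out {1,2,3} | ==
  [5] u=4 | in {0,1,2,3} | out {0,2,3} | prev {2} | push {}
  [6] u=0 | in {0,1,2,3} | out {0,1,2,3} | prev {2} | push {4}
  [7] u=1 | in {0,1,2,3} | out {1,3} | ==
  [8] u=4 | in {0,1,2,3} | out {0,2,3} | ==

Converged values:
  [0] {0,1,2,3}
  [1] {1,3}
  [2] {0,1,2,3}
  [3] {1,2,3}
  [4] {0,2,3}

8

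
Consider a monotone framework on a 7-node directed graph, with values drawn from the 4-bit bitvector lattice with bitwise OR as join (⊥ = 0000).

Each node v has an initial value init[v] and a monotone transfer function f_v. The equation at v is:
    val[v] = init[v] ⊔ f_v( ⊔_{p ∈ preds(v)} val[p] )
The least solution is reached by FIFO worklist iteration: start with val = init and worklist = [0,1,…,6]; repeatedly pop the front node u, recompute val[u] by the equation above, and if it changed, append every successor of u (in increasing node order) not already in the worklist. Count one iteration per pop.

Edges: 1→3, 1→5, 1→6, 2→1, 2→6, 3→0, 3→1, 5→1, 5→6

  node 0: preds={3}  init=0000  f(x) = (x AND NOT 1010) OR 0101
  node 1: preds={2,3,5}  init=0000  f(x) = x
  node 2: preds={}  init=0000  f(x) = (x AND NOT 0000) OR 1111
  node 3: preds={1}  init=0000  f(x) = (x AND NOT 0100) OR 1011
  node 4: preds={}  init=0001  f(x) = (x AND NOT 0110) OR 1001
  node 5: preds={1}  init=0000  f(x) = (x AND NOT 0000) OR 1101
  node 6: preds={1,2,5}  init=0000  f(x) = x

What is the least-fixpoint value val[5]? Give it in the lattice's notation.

Trace (13 dequeues):
  [1] u=0 | in 0000 | out 0101 | prev 0000 | push {}
  [2] u=1 | in 0000 | out 0000 | ==
  [3] u=2 | in 0000 | out 1111 | prev 0000 | push {1}
  [4] u=3 | in 0000 | out 1011 | prev 0000 | push {0}
  [5] u=4 | in 0000 | out 1001 | prev 0001 | push {}
  [6] u=5 | in 0000 | out 1101 | prev 0000 | push {}
  [7] u=6 | in 1111 | out 1111 | prev 0000 | push {}
  [8] u=1 | in 1111 | out 1111 | prev 0000 | push {3,5,6}
  [9] u=0 | in 1011 | out 0101 | ==
  [10] u=3 | in 1111 | out 1011 | ==
  [11] u=5 | in 1111 | out 1111 | prev 1101 | push {1}
  [12] u=6 | in 1111 | out 1111 | ==
  [13] u=1 | in 1111 | out 1111 | ==

Converged values:
  [0] 0101
  [1] 1111
  [2] 1111
  [3] 1011
  [4] 1001
  [5] 1111
  [6] 1111

1111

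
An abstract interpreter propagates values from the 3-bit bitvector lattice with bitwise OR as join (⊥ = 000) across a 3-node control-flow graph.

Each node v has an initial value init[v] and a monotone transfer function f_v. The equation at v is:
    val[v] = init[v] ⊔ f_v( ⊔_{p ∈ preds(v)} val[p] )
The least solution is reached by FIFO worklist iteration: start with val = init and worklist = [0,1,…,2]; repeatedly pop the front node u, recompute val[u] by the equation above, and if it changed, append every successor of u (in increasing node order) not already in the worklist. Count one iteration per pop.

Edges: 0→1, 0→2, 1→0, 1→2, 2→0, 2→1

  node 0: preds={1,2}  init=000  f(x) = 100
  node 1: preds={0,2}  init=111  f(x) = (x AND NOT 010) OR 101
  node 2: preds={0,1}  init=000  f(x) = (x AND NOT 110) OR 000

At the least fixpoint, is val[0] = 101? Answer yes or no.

Iteration log — 5 steps:
  step 1. node 0  ⊔preds=111  new=100  old=000  +wl: 
  step 2. node 1  ⊔preds=100  new=111  stable
  step 3. node 2  ⊔preds=111  new=001  old=000  +wl: 0,1
  step 4. node 0  ⊔preds=111  new=100  stable
  step 5. node 1  ⊔preds=101  new=111  stable

Least fixpoint reached:
  node 0: 100
  node 1: 111
  node 2: 001

no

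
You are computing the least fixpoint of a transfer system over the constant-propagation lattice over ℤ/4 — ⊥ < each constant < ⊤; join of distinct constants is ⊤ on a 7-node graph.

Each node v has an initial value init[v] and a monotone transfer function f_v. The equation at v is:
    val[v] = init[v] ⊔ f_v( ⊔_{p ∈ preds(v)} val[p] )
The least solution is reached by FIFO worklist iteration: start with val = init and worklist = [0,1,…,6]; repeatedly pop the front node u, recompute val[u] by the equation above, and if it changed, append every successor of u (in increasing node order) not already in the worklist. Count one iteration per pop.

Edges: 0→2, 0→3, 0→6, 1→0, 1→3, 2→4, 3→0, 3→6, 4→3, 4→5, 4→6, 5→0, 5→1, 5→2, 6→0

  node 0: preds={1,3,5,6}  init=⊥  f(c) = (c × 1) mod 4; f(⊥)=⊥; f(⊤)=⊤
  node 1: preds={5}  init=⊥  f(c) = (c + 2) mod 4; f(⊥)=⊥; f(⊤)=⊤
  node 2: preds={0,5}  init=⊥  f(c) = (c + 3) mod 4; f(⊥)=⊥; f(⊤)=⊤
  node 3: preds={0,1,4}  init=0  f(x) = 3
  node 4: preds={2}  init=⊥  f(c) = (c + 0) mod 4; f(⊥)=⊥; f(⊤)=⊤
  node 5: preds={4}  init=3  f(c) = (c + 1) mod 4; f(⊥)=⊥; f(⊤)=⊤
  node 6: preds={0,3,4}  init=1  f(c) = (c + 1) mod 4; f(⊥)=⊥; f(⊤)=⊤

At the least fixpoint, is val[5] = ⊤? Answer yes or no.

yes

Trace (13 dequeues):
  [1] u=0 | in ⊤ | out ⊤ | prev ⊥ | push {}
  [2] u=1 | in 3 | out 1 | prev ⊥ | push {0}
  [3] u=2 | in ⊤ | out ⊤ | prev ⊥ | push {}
  [4] u=3 | in ⊤ | out ⊤ | prev 0 | push {}
  [5] u=4 | in ⊤ | out ⊤ | prev ⊥ | push {3}
  [6] u=5 | in ⊤ | out ⊤ | prev 3 | push {1,2}
  [7] u=6 | in ⊤ | out ⊤ | prev 1 | push {}
  [8] u=0 | in ⊤ | out ⊤ | ==
  [9] u=3 | in ⊤ | out ⊤ | ==
  [10] u=1 | in ⊤ | out ⊤ | prev 1 | push {0,3}
  [11] u=2 | in ⊤ | out ⊤ | ==
  [12] u=0 | in ⊤ | out ⊤ | ==
  [13] u=3 | in ⊤ | out ⊤ | ==

Converged values:
  [0] ⊤
  [1] ⊤
  [2] ⊤
  [3] ⊤
  [4] ⊤
  [5] ⊤
  [6] ⊤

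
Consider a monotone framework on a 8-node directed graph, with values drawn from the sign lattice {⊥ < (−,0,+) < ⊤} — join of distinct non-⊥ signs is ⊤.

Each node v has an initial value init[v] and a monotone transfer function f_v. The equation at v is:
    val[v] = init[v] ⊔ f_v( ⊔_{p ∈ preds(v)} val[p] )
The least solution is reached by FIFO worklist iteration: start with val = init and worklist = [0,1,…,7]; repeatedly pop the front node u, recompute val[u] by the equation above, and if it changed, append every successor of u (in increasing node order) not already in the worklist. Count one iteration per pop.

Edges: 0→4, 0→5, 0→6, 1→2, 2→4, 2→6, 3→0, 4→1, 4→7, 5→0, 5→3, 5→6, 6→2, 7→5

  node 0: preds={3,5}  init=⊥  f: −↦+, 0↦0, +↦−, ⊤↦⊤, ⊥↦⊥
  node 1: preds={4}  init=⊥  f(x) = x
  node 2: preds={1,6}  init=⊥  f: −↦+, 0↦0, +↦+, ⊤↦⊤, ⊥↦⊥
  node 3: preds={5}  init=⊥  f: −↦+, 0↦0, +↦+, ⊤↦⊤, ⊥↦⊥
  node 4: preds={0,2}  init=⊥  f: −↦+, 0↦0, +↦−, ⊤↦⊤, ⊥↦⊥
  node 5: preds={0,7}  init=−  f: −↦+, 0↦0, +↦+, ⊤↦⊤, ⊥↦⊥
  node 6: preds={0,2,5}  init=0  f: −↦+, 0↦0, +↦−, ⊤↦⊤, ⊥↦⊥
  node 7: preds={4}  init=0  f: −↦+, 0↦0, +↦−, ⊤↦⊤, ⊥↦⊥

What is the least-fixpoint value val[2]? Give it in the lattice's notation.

⊤

Trace (16 dequeues):
  [1] u=0 | in − | out + | prev ⊥ | push {}
  [2] u=1 | in ⊥ | out ⊥ | ==
  [3] u=2 | in 0 | out 0 | prev ⊥ | push {}
  [4] u=3 | in − | out + | prev ⊥ | push {0}
  [5] u=4 | in ⊤ | out ⊤ | prev ⊥ | push {1}
  [6] u=5 | in ⊤ | out ⊤ | prev − | push {3}
  [7] u=6 | in ⊤ | out ⊤ | prev 0 | push {2}
  [8] u=7 | in ⊤ | out ⊤ | prev 0 | push {5}
  [9] u=0 | in ⊤ | out ⊤ | prev + | push {4,6}
  [10] u=1 | in ⊤ | out ⊤ | prev ⊥ | push {}
  [11] u=3 | in ⊤ | out ⊤ | prev + | push {0}
  [12] u=2 | in ⊤ | out ⊤ | prev 0 | push {}
  [13] u=5 | in ⊤ | out ⊤ | ==
  [14] u=4 | in ⊤ | out ⊤ | ==
  [15] u=6 | in ⊤ | out ⊤ | ==
  [16] u=0 | in ⊤ | out ⊤ | ==

Converged values:
  [0] ⊤
  [1] ⊤
  [2] ⊤
  [3] ⊤
  [4] ⊤
  [5] ⊤
  [6] ⊤
  [7] ⊤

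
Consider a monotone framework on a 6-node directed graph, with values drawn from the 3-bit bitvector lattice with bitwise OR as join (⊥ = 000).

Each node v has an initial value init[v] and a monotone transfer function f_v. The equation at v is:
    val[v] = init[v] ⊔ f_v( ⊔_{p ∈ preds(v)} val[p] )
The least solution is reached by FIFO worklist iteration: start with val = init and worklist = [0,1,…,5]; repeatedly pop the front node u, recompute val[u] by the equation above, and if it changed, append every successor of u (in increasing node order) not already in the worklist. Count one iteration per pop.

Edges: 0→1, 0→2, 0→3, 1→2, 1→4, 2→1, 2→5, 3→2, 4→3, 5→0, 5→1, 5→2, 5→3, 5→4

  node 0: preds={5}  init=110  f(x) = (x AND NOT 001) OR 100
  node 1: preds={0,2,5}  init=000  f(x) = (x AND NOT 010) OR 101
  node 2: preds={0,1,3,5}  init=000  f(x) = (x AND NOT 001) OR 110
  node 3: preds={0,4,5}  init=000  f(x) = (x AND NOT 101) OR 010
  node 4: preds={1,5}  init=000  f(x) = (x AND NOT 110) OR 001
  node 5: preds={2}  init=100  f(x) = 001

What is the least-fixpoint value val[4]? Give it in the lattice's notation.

Trace (11 dequeues):
  [1] u=0 | in 100 | out 110 | ==
  [2] u=1 | in 110 | out 101 | prev 000 | push {}
  [3] u=2 | in 111 | out 110 | prev 000 | push {1}
  [4] u=3 | in 110 | out 010 | prev 000 | push {2}
  [5] u=4 | in 101 | out 001 | prev 000 | push {3}
  [6] u=5 | in 110 | out 101 | prev 100 | push {0,4}
  [7] u=1 | in 111 | out 101 | ==
  [8] u=2 | in 111 | out 110 | ==
  [9] u=3 | in 111 | out 010 | ==
  [10] u=0 | in 101 | out 110 | ==
  [11] u=4 | in 101 | out 001 | ==

Converged values:
  [0] 110
  [1] 101
  [2] 110
  [3] 010
  [4] 001
  [5] 101

001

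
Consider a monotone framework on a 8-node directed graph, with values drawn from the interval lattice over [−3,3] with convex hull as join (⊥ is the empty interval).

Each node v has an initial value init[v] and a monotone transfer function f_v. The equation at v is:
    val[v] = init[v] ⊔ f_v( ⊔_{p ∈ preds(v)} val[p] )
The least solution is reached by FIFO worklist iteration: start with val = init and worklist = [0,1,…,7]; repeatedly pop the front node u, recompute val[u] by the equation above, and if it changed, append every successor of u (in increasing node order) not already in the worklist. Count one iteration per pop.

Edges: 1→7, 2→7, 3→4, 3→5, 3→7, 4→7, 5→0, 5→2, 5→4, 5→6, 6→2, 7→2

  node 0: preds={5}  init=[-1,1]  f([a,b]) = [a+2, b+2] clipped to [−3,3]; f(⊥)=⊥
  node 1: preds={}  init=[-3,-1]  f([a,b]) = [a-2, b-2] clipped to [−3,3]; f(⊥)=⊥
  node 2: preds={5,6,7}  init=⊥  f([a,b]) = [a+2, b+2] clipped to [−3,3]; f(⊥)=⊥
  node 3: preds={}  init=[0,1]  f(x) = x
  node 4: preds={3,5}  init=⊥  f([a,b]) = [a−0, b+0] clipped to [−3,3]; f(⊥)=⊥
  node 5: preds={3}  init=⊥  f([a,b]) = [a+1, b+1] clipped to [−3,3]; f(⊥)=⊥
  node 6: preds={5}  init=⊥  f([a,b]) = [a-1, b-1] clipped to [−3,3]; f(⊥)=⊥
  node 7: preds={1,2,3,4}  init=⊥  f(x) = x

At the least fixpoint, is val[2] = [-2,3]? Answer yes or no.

no

Trace (13 dequeues):
  [1] u=0 | in ⊥ | out [-1,1] | ==
  [2] u=1 | in ⊥ | out [-3,-1] | ==
  [3] u=2 | in ⊥ | out ⊥ | ==
  [4] u=3 | in ⊥ | out [0,1] | ==
  [5] u=4 | in [0,1] | out [0,1] | prev ⊥ | push {}
  [6] u=5 | in [0,1] | out [1,2] | prev ⊥ | push {0,2,4}
  [7] u=6 | in [1,2] | out [0,1] | prev ⊥ | push {}
  [8] u=7 | in [-3,1] | out [-3,1] | prev ⊥ | push {}
  [9] u=0 | in [1,2] | out [-1,3] | prev [-1,1] | push {}
  [10] u=2 | in [-3,2] | out [-1,3] | prev ⊥ | push {7}
  [11] u=4 | in [0,2] | out [0,2] | prev [0,1] | push {}
  [12] u=7 | in [-3,3] | out [-3,3] | prev [-3,1] | push {2}
  [13] u=2 | in [-3,3] | out [-1,3] | ==

Converged values:
  [0] [-1,3]
  [1] [-3,-1]
  [2] [-1,3]
  [3] [0,1]
  [4] [0,2]
  [5] [1,2]
  [6] [0,1]
  [7] [-3,3]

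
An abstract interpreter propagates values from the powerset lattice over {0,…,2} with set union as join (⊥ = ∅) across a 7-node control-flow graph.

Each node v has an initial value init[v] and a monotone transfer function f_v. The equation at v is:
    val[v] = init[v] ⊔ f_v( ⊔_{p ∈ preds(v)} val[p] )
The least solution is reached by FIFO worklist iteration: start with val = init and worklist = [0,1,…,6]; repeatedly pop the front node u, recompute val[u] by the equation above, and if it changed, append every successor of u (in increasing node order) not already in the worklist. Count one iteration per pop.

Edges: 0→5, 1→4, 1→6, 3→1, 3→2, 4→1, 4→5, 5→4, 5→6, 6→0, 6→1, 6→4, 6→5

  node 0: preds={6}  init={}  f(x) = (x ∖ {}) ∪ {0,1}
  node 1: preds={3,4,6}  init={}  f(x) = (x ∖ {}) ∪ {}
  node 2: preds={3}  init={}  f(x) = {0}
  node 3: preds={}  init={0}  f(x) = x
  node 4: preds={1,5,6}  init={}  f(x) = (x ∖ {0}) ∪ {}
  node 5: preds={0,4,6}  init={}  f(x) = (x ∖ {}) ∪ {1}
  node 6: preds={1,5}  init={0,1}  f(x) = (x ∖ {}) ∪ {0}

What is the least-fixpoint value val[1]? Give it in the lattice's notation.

Iteration log — 9 steps:
  step 1. node 0  ⊔preds={0,1}  new={0,1}  old={}  +wl: 
  step 2. node 1  ⊔preds={0,1}  new={0,1}  old={}  +wl: 
  step 3. node 2  ⊔preds={0}  new={0}  old={}  +wl: 
  step 4. node 3  ⊔preds={}  new={0}  stable
  step 5. node 4  ⊔preds={0,1}  new={1}  old={}  +wl: 1
  step 6. node 5  ⊔preds={0,1}  new={0,1}  old={}  +wl: 4
  step 7. node 6  ⊔preds={0,1}  new={0,1}  stable
  step 8. node 1  ⊔preds={0,1}  new={0,1}  stable
  step 9. node 4  ⊔preds={0,1}  new={1}  stable

Least fixpoint reached:
  node 0: {0,1}
  node 1: {0,1}
  node 2: {0}
  node 3: {0}
  node 4: {1}
  node 5: {0,1}
  node 6: {0,1}

{0,1}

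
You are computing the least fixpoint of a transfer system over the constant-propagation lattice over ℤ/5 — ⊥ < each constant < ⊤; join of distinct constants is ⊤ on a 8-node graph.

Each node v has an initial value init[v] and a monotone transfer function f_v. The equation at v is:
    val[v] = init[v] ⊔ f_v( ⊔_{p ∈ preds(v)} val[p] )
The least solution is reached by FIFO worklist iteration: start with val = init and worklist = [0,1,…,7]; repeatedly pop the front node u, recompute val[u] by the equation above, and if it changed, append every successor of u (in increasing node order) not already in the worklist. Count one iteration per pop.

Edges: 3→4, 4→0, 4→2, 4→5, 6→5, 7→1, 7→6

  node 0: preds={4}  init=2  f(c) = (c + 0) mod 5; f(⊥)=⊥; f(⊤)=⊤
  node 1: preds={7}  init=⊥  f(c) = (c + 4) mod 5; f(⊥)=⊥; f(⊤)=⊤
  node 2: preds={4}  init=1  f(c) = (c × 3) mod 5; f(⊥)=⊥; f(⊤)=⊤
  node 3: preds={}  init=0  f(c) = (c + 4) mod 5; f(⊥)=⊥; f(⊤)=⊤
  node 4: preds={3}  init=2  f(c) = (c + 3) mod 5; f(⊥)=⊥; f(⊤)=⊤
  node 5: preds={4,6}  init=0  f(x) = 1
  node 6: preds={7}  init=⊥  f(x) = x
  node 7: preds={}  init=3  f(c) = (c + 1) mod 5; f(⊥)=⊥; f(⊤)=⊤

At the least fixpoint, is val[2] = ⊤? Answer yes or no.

yes

Iteration log — 11 steps:
  step 1. node 0  ⊔preds=2  new=2  stable
  step 2. node 1  ⊔preds=3  new=2  old=⊥  +wl: 
  step 3. node 2  ⊔preds=2  new=1  stable
  step 4. node 3  ⊔preds=⊥  new=0  stable
  step 5. node 4  ⊔preds=0  new=⊤  old=2  +wl: 0,2
  step 6. node 5  ⊔preds=⊤  new=⊤  old=0  +wl: 
  step 7. node 6  ⊔preds=3  new=3  old=⊥  +wl: 5
  step 8. node 7  ⊔preds=⊥  new=3  stable
  step 9. node 0  ⊔preds=⊤  new=⊤  old=2  +wl: 
  step 10. node 2  ⊔preds=⊤  new=⊤  old=1  +wl: 
  step 11. node 5  ⊔preds=⊤  new=⊤  stable

Least fixpoint reached:
  node 0: ⊤
  node 1: 2
  node 2: ⊤
  node 3: 0
  node 4: ⊤
  node 5: ⊤
  node 6: 3
  node 7: 3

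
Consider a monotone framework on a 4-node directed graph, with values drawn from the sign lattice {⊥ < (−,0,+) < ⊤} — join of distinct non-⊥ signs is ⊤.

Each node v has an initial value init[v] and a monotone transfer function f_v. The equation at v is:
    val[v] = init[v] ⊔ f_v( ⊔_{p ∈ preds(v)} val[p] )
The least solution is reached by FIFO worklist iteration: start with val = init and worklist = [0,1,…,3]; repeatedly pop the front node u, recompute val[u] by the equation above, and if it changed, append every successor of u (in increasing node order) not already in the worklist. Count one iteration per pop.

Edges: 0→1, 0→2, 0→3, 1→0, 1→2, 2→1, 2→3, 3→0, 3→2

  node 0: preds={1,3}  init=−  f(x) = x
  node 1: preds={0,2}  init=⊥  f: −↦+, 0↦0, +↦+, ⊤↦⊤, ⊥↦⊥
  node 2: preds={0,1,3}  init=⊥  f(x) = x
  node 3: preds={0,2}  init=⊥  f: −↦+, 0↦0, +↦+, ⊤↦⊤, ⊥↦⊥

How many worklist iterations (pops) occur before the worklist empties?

9

Iteration log — 9 steps:
  step 1. node 0  ⊔preds=⊥  new=−  stable
  step 2. node 1  ⊔preds=−  new=+  old=⊥  +wl: 0
  step 3. node 2  ⊔preds=⊤  new=⊤  old=⊥  +wl: 1
  step 4. node 3  ⊔preds=⊤  new=⊤  old=⊥  +wl: 2
  step 5. node 0  ⊔preds=⊤  new=⊤  old=−  +wl: 3
  step 6. node 1  ⊔preds=⊤  new=⊤  old=+  +wl: 0
  step 7. node 2  ⊔preds=⊤  new=⊤  stable
  step 8. node 3  ⊔preds=⊤  new=⊤  stable
  step 9. node 0  ⊔preds=⊤  new=⊤  stable

Least fixpoint reached:
  node 0: ⊤
  node 1: ⊤
  node 2: ⊤
  node 3: ⊤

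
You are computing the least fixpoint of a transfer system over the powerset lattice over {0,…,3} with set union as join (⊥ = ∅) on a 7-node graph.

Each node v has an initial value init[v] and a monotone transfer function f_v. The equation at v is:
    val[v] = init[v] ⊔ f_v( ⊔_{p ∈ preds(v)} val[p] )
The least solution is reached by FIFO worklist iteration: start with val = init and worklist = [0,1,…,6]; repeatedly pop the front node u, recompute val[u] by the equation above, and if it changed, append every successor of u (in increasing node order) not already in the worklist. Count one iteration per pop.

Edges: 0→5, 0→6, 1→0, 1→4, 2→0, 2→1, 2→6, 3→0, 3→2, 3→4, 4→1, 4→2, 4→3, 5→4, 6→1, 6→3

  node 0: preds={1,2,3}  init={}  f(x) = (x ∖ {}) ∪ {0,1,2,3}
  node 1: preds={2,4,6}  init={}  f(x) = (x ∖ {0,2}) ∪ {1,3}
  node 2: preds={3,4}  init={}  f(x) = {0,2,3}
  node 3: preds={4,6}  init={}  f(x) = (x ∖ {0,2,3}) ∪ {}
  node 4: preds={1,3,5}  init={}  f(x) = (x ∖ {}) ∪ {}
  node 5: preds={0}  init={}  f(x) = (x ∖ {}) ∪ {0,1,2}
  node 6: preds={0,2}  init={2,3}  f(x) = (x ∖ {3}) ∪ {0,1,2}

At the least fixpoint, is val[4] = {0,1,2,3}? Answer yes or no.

yes

Worklist (16 pops):
  #1 pop 0: in={} → {0,1,2,3} (was {}); enqueue []
  #2 pop 1: in={2,3} → {1,3} (was {}); enqueue [0]
  #3 pop 2: in={} → {0,2,3} (was {}); enqueue [1]
  #4 pop 3: in={2,3} → {} (no change)
  #5 pop 4: in={1,3} → {1,3} (was {}); enqueue [2,3]
  #6 pop 5: in={0,1,2,3} → {0,1,2,3} (was {}); enqueue [4]
  #7 pop 6: in={0,1,2,3} → {0,1,2,3} (was {2,3}); enqueue []
  #8 pop 0: in={0,1,2,3} → {0,1,2,3} (no change)
  #9 pop 1: in={0,1,2,3} → {1,3} (no change)
  #10 pop 2: in={1,3} → {0,2,3} (no change)
  #11 pop 3: in={0,1,2,3} → {1} (was {}); enqueue [0,2]
  #12 pop 4: in={0,1,2,3} → {0,1,2,3} (was {1,3}); enqueue [1,3]
  #13 pop 0: in={0,1,2,3} → {0,1,2,3} (no change)
  #14 pop 2: in={0,1,2,3} → {0,2,3} (no change)
  #15 pop 1: in={0,1,2,3} → {1,3} (no change)
  #16 pop 3: in={0,1,2,3} → {1} (no change)

Fixpoint:
  val[0] = {0,1,2,3}
  val[1] = {1,3}
  val[2] = {0,2,3}
  val[3] = {1}
  val[4] = {0,1,2,3}
  val[5] = {0,1,2,3}
  val[6] = {0,1,2,3}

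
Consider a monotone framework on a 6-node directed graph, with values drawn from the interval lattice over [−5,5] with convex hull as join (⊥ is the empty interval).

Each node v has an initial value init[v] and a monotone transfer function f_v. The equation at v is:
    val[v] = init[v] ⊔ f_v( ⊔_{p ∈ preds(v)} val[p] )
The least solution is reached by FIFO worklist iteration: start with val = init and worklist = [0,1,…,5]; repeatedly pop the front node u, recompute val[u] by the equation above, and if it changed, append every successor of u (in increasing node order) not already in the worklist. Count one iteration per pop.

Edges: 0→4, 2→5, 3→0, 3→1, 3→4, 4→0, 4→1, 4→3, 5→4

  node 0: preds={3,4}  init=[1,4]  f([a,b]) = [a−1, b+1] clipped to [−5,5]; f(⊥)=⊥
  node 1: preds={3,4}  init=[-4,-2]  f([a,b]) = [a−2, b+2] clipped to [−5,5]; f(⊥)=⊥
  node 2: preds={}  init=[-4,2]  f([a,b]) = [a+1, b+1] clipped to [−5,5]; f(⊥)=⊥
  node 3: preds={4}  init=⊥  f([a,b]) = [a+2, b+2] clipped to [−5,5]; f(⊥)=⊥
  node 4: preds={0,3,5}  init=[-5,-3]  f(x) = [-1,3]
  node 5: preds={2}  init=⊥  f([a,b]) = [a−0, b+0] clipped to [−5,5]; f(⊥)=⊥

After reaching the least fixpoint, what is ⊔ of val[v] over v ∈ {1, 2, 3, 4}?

Worklist (13 pops):
  #1 pop 0: in=[-5,-3] → [-5,4] (was [1,4]); enqueue []
  #2 pop 1: in=[-5,-3] → [-5,-1] (was [-4,-2]); enqueue []
  #3 pop 2: in=⊥ → [-4,2] (no change)
  #4 pop 3: in=[-5,-3] → [-3,-1] (was ⊥); enqueue [0,1]
  #5 pop 4: in=[-5,4] → [-5,3] (was [-5,-3]); enqueue [3]
  #6 pop 5: in=[-4,2] → [-4,2] (was ⊥); enqueue [4]
  #7 pop 0: in=[-5,3] → [-5,4] (no change)
  #8 pop 1: in=[-5,3] → [-5,5] (was [-5,-1]); enqueue []
  #9 pop 3: in=[-5,3] → [-3,5] (was [-3,-1]); enqueue [0,1]
  #10 pop 4: in=[-5,5] → [-5,3] (no change)
  #11 pop 0: in=[-5,5] → [-5,5] (was [-5,4]); enqueue [4]
  #12 pop 1: in=[-5,5] → [-5,5] (no change)
  #13 pop 4: in=[-5,5] → [-5,3] (no change)

Fixpoint:
  val[0] = [-5,5]
  val[1] = [-5,5]
  val[2] = [-4,2]
  val[3] = [-3,5]
  val[4] = [-5,3]
  val[5] = [-4,2]

[-5,5]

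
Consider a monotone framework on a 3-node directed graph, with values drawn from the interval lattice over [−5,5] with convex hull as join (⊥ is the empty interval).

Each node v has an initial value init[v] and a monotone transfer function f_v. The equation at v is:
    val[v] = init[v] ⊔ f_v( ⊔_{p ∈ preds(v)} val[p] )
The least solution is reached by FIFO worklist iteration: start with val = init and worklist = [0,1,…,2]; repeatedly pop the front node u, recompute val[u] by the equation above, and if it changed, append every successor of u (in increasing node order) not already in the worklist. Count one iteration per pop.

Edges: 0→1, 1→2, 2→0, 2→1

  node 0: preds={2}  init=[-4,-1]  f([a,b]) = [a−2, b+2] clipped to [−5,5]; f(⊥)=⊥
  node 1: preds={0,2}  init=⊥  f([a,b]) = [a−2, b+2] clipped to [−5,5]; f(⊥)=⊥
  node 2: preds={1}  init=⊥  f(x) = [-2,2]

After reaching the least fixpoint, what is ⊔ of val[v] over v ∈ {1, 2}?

[-5,5]

Trace (6 dequeues):
  [1] u=0 | in ⊥ | out [-4,-1] | ==
  [2] u=1 | in [-4,-1] | out [-5,1] | prev ⊥ | push {}
  [3] u=2 | in [-5,1] | out [-2,2] | prev ⊥ | push {0,1}
  [4] u=0 | in [-2,2] | out [-4,4] | prev [-4,-1] | push {}
  [5] u=1 | in [-4,4] | out [-5,5] | prev [-5,1] | push {2}
  [6] u=2 | in [-5,5] | out [-2,2] | ==

Converged values:
  [0] [-4,4]
  [1] [-5,5]
  [2] [-2,2]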